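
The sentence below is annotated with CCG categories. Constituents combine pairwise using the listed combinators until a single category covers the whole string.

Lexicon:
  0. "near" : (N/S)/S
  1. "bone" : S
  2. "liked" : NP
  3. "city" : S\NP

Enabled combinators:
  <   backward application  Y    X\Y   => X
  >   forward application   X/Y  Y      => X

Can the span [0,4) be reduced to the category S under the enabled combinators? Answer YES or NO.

(N/S)/S S NP S\NP
CKY chart[0,4] = {N}; S ∉ chart

NO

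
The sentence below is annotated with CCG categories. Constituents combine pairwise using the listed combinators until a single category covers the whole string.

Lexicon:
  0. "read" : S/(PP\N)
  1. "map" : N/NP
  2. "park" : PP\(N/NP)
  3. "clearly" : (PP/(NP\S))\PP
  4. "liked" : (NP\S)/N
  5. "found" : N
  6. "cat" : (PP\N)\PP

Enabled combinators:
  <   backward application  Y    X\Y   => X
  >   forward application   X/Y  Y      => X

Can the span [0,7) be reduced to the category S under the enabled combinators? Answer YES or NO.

YES

[0,7] S   >
  [0,1] "read" : S/(PP\N)
  [1,7] PP\N   <
    [1,6] PP   >
      [1,4] PP/(NP\S)   <
        [1,3] PP   <
          [1,2] "map" : N/NP
          [2,3] "park" : PP\(N/NP)
        [3,4] "clearly" : (PP/(NP\S))\PP
      [4,6] NP\S   >
        [4,5] "liked" : (NP\S)/N
        [5,6] "found" : N
    [6,7] "cat" : (PP\N)\PP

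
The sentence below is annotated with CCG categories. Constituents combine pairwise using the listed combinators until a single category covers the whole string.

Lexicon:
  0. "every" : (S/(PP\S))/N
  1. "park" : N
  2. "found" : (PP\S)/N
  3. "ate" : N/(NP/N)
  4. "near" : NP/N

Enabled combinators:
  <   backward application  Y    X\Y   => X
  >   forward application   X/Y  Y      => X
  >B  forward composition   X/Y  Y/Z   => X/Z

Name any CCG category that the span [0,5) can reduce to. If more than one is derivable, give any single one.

[0,5] S   >
  [0,3] S/N   >B
    [0,2] S/(PP\S)   >
      [0,1] "every" : (S/(PP\S))/N
      [1,2] "park" : N
    [2,3] "found" : (PP\S)/N
  [3,5] N   >
    [3,4] "ate" : N/(NP/N)
    [4,5] "near" : NP/N

S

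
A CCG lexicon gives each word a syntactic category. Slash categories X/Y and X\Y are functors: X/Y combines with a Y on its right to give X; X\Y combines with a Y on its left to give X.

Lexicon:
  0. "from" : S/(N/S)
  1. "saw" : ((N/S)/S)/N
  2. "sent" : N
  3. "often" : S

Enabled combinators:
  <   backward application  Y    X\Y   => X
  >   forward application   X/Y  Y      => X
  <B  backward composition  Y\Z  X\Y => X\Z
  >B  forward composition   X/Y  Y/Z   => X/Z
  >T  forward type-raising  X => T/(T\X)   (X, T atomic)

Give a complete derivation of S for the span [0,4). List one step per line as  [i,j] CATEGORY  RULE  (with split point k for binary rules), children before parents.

[0,1] S/(N/S)  lex  "from"
[1,2] ((N/S)/S)/N  lex  "saw"
[2,3] N  lex  "sent"
[1,3] (N/S)/S  >  k=2
[3,4] S  lex  "often"
[1,4] N/S  >  k=3
[0,4] S  >  k=1

[0,4] S   >
  [0,1] "from" : S/(N/S)
  [1,4] N/S   >
    [1,3] (N/S)/S   >
      [1,2] "saw" : ((N/S)/S)/N
      [2,3] "sent" : N
    [3,4] "often" : S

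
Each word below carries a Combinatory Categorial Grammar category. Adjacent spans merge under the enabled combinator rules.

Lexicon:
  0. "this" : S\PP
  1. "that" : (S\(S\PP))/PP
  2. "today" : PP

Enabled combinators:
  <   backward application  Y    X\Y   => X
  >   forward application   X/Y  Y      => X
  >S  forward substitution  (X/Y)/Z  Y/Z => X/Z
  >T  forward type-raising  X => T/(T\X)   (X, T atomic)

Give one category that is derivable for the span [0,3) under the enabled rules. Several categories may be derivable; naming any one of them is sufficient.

[0,3] S   <
  [0,1] "this" : S\PP
  [1,3] S\(S\PP)   >
    [1,2] "that" : (S\(S\PP))/PP
    [2,3] "today" : PP

S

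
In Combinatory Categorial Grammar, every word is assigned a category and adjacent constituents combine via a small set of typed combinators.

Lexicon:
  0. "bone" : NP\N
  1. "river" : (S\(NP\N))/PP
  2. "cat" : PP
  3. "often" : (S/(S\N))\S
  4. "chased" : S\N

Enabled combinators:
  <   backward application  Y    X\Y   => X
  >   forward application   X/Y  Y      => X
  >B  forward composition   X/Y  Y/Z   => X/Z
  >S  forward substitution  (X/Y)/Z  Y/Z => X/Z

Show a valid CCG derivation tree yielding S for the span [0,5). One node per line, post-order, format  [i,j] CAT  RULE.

[0,5] S   >
  [0,4] S/(S\N)   <
    [0,3] S   <
      [0,1] "bone" : NP\N
      [1,3] S\(NP\N)   >
        [1,2] "river" : (S\(NP\N))/PP
        [2,3] "cat" : PP
    [3,4] "often" : (S/(S\N))\S
  [4,5] "chased" : S\N

[0,1] NP\N  lex  "bone"
[1,2] (S\(NP\N))/PP  lex  "river"
[2,3] PP  lex  "cat"
[1,3] S\(NP\N)  >  k=2
[0,3] S  <  k=1
[3,4] (S/(S\N))\S  lex  "often"
[0,4] S/(S\N)  <  k=3
[4,5] S\N  lex  "chased"
[0,5] S  >  k=4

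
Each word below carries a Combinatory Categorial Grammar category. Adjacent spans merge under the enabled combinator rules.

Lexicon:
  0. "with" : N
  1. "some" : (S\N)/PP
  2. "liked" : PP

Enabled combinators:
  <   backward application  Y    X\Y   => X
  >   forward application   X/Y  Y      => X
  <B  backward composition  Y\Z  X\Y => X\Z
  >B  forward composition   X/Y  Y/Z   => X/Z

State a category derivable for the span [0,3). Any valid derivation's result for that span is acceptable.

[0,3] S   <
  [0,1] "with" : N
  [1,3] S\N   >
    [1,2] "some" : (S\N)/PP
    [2,3] "liked" : PP

S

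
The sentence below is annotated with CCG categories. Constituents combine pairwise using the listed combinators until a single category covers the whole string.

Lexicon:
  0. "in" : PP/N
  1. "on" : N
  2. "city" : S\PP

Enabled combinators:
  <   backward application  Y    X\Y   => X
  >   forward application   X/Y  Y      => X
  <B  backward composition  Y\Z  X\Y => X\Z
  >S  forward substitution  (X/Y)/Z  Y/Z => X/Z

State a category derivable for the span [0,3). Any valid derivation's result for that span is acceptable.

S

[0,3] S   <
  [0,2] PP   >
    [0,1] "in" : PP/N
    [1,2] "on" : N
  [2,3] "city" : S\PP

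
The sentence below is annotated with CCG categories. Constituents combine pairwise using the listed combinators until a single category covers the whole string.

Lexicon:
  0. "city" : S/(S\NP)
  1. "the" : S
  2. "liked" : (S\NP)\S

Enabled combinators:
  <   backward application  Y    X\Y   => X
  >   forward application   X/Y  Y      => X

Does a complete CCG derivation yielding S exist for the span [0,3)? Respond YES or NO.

YES

[0,3] S   >
  [0,1] "city" : S/(S\NP)
  [1,3] S\NP   <
    [1,2] "the" : S
    [2,3] "liked" : (S\NP)\S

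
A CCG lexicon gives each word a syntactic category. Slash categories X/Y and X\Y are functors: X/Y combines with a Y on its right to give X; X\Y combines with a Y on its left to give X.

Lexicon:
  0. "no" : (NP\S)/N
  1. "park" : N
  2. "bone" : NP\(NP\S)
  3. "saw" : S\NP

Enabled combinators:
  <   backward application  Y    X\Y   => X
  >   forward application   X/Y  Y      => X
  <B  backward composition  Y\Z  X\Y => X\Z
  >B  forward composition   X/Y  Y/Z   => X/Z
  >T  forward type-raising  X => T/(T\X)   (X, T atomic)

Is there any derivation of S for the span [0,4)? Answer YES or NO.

YES

[0,4] S   <
  [0,3] NP   <
    [0,2] NP\S   >
      [0,1] "no" : (NP\S)/N
      [1,2] "park" : N
    [2,3] "bone" : NP\(NP\S)
  [3,4] "saw" : S\NP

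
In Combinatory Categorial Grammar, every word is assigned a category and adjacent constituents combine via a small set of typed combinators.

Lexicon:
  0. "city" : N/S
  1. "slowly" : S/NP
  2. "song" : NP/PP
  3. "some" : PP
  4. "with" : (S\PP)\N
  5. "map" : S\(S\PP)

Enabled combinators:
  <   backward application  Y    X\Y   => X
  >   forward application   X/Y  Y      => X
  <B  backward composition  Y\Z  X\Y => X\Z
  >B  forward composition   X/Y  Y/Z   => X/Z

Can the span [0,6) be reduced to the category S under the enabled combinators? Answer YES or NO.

YES

[0,6] S   <
  [0,4] N   >
    [0,2] N/NP   >B
      [0,1] "city" : N/S
      [1,2] "slowly" : S/NP
    [2,4] NP   >
      [2,3] "song" : NP/PP
      [3,4] "some" : PP
  [4,6] S\N   <B
    [4,5] "with" : (S\PP)\N
    [5,6] "map" : S\(S\PP)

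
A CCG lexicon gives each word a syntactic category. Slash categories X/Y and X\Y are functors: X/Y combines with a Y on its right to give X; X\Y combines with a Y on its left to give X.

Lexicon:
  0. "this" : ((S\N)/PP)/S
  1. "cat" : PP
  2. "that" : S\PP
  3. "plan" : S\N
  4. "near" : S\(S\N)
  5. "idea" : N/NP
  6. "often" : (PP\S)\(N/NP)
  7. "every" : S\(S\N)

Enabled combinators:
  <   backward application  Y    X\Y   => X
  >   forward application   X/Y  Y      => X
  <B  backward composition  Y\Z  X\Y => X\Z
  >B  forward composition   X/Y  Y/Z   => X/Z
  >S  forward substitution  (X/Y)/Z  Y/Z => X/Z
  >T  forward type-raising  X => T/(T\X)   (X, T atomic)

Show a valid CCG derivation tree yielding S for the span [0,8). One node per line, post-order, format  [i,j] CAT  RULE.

[0,8] S   <
  [0,7] S\N   >
    [0,3] (S\N)/PP   >
      [0,1] "this" : ((S\N)/PP)/S
      [1,3] S   >
        [1,2] S/(S\PP)   >T
          [1,2] "cat" : PP
        [2,3] "that" : S\PP
    [3,7] PP   <
      [3,5] S   <
        [3,4] "plan" : S\N
        [4,5] "near" : S\(S\N)
      [5,7] PP\S   <
        [5,6] "idea" : N/NP
        [6,7] "often" : (PP\S)\(N/NP)
  [7,8] "every" : S\(S\N)

[0,1] ((S\N)/PP)/S  lex  "this"
[1,2] PP  lex  "cat"
[1,2] S/(S\PP)  >T
[2,3] S\PP  lex  "that"
[1,3] S  >  k=2
[0,3] (S\N)/PP  >  k=1
[3,4] S\N  lex  "plan"
[4,5] S\(S\N)  lex  "near"
[3,5] S  <  k=4
[5,6] N/NP  lex  "idea"
[6,7] (PP\S)\(N/NP)  lex  "often"
[5,7] PP\S  <  k=6
[3,7] PP  <  k=5
[0,7] S\N  >  k=3
[7,8] S\(S\N)  lex  "every"
[0,8] S  <  k=7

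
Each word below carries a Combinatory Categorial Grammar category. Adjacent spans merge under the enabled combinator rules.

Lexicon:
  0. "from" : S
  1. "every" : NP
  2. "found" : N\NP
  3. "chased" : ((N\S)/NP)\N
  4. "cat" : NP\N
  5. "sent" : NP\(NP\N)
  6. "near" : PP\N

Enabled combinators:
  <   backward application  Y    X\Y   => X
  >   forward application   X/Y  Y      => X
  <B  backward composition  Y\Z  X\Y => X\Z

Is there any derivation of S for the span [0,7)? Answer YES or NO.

S NP N\NP ((N\S)/NP)\N NP\N NP\(NP\N) PP\N
CKY chart[0,7] = {PP}; S ∉ chart

NO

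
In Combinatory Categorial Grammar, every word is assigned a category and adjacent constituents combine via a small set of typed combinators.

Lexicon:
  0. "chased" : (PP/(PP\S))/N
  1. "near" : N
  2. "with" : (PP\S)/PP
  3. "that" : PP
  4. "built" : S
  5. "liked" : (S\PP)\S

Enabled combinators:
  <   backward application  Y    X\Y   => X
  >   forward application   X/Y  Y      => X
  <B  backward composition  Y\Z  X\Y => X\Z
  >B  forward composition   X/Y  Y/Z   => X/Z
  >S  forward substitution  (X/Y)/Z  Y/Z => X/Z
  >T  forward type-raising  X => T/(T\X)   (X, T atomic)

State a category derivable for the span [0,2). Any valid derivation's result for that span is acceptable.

[0,6] S   <
  [0,4] PP   >
    [0,2] PP/(PP\S)   >
      [0,1] "chased" : (PP/(PP\S))/N
      [1,2] "near" : N
    [2,4] PP\S   >
      [2,3] "with" : (PP\S)/PP
      [3,4] "that" : PP
  [4,6] S\PP   <
    [4,5] "built" : S
    [5,6] "liked" : (S\PP)\S

PP/(PP\S)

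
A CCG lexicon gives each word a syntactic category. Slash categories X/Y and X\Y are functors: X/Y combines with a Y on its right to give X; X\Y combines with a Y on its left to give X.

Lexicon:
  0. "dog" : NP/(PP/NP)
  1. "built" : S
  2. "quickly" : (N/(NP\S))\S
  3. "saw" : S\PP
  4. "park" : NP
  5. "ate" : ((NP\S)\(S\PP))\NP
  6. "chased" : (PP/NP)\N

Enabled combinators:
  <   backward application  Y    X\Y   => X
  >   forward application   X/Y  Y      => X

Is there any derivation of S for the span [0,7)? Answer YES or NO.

NP/(PP/NP) S (N/(NP\S))\S S\PP NP ((NP\S)\(S\PP))\NP (PP/NP)\N
CKY chart[0,7] = {NP}; S ∉ chart

NO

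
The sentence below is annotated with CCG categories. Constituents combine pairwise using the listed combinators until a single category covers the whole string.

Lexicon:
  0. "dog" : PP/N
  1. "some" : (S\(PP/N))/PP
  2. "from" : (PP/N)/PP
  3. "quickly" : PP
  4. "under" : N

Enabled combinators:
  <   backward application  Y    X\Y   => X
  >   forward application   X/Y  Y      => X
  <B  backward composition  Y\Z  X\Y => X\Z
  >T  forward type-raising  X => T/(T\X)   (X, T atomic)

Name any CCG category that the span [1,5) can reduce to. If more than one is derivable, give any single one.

[0,5] S   <
  [0,1] "dog" : PP/N
  [1,5] S\(PP/N)   >
    [1,2] "some" : (S\(PP/N))/PP
    [2,5] PP   >
      [2,4] PP/N   >
        [2,3] "from" : (PP/N)/PP
        [3,4] "quickly" : PP
      [4,5] "under" : N

S\(PP/N)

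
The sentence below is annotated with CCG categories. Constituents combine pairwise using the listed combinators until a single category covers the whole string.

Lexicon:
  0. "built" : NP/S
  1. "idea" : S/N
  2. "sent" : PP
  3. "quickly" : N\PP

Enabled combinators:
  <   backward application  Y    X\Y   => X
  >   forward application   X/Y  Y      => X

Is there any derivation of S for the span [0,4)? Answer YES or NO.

NO

NP/S S/N PP N\PP
CKY chart[0,4] = {NP}; S ∉ chart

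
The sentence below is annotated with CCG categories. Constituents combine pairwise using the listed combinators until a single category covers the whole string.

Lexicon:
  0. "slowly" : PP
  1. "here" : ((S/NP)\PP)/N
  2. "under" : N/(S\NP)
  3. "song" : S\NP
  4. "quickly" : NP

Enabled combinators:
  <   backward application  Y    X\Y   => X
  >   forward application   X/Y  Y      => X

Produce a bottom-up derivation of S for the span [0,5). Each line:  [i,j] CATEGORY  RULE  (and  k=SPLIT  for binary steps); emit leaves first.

[0,5] S   >
  [0,4] S/NP   <
    [0,1] "slowly" : PP
    [1,4] (S/NP)\PP   >
      [1,2] "here" : ((S/NP)\PP)/N
      [2,4] N   >
        [2,3] "under" : N/(S\NP)
        [3,4] "song" : S\NP
  [4,5] "quickly" : NP

[0,1] PP  lex  "slowly"
[1,2] ((S/NP)\PP)/N  lex  "here"
[2,3] N/(S\NP)  lex  "under"
[3,4] S\NP  lex  "song"
[2,4] N  >  k=3
[1,4] (S/NP)\PP  >  k=2
[0,4] S/NP  <  k=1
[4,5] NP  lex  "quickly"
[0,5] S  >  k=4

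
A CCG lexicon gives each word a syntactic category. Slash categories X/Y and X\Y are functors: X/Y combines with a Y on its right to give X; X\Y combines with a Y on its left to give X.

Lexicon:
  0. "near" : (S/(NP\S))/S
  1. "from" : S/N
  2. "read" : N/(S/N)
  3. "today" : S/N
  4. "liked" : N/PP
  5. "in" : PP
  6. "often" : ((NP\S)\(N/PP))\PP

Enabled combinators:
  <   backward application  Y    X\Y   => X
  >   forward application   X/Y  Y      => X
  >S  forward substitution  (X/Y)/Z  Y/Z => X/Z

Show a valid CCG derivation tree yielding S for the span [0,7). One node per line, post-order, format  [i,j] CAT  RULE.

[0,7] S   >
  [0,4] S/(NP\S)   >
    [0,1] "near" : (S/(NP\S))/S
    [1,4] S   >
      [1,2] "from" : S/N
      [2,4] N   >
        [2,3] "read" : N/(S/N)
        [3,4] "today" : S/N
  [4,7] NP\S   <
    [4,5] "liked" : N/PP
    [5,7] (NP\S)\(N/PP)   <
      [5,6] "in" : PP
      [6,7] "often" : ((NP\S)\(N/PP))\PP

[0,1] (S/(NP\S))/S  lex  "near"
[1,2] S/N  lex  "from"
[2,3] N/(S/N)  lex  "read"
[3,4] S/N  lex  "today"
[2,4] N  >  k=3
[1,4] S  >  k=2
[0,4] S/(NP\S)  >  k=1
[4,5] N/PP  lex  "liked"
[5,6] PP  lex  "in"
[6,7] ((NP\S)\(N/PP))\PP  lex  "often"
[5,7] (NP\S)\(N/PP)  <  k=6
[4,7] NP\S  <  k=5
[0,7] S  >  k=4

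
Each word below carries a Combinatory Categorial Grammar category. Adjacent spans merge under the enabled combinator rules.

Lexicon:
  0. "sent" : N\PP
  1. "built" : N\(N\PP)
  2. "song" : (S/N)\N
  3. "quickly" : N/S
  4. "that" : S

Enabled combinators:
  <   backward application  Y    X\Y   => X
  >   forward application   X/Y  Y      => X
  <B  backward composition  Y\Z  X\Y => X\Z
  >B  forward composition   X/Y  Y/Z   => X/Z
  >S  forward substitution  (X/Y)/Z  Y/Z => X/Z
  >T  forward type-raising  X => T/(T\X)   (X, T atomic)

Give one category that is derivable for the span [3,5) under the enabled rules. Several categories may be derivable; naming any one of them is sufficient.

N

[0,5] S   >
  [0,3] S/N   <
    [0,2] N   <
      [0,1] "sent" : N\PP
      [1,2] "built" : N\(N\PP)
    [2,3] "song" : (S/N)\N
  [3,5] N   >
    [3,4] "quickly" : N/S
    [4,5] "that" : S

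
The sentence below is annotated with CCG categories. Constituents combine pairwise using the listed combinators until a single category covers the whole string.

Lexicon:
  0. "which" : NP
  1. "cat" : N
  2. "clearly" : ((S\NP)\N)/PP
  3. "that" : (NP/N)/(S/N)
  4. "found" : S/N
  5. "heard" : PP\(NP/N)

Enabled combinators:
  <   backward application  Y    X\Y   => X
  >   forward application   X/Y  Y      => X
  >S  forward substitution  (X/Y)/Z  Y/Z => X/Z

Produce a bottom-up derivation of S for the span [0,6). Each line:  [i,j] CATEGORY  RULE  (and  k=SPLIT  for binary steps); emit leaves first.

[0,6] S   <
  [0,1] "which" : NP
  [1,6] S\NP   <
    [1,2] "cat" : N
    [2,6] (S\NP)\N   >
      [2,3] "clearly" : ((S\NP)\N)/PP
      [3,6] PP   <
        [3,5] NP/N   >
          [3,4] "that" : (NP/N)/(S/N)
          [4,5] "found" : S/N
        [5,6] "heard" : PP\(NP/N)

[0,1] NP  lex  "which"
[1,2] N  lex  "cat"
[2,3] ((S\NP)\N)/PP  lex  "clearly"
[3,4] (NP/N)/(S/N)  lex  "that"
[4,5] S/N  lex  "found"
[3,5] NP/N  >  k=4
[5,6] PP\(NP/N)  lex  "heard"
[3,6] PP  <  k=5
[2,6] (S\NP)\N  >  k=3
[1,6] S\NP  <  k=2
[0,6] S  <  k=1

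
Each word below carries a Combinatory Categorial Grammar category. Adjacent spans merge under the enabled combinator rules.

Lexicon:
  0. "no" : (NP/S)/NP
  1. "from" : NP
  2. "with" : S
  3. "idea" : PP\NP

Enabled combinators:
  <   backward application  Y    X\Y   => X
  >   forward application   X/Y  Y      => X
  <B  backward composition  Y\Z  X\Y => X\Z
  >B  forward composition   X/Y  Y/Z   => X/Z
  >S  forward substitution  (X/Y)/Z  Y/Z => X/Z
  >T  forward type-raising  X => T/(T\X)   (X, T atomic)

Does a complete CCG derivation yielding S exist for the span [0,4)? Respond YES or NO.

NO

(NP/S)/NP NP S PP\NP
CKY chart[0,4] = {N/(N\PP), NP/(NP\PP), PP, PP/(PP\PP), S/(S\PP)}; S ∉ chart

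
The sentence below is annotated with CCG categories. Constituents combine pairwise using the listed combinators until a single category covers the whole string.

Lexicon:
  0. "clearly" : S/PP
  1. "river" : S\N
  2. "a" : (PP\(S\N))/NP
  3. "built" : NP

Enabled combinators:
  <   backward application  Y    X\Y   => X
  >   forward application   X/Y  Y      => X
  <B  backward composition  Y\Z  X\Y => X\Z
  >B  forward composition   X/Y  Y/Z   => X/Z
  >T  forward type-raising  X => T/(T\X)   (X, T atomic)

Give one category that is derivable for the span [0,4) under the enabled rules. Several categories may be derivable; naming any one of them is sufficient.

[0,4] S   >
  [0,1] "clearly" : S/PP
  [1,4] PP   <
    [1,2] "river" : S\N
    [2,4] PP\(S\N)   >
      [2,3] "a" : (PP\(S\N))/NP
      [3,4] "built" : NP

S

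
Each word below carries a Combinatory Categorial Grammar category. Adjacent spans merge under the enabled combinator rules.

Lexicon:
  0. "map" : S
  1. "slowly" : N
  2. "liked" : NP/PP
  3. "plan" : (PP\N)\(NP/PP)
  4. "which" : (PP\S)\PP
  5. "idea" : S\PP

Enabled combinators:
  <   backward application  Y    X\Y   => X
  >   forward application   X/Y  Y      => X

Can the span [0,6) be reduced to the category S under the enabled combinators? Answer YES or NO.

YES

[0,6] S   <
  [0,5] PP   <
    [0,1] "map" : S
    [1,5] PP\S   <
      [1,4] PP   <
        [1,2] "slowly" : N
        [2,4] PP\N   <
          [2,3] "liked" : NP/PP
          [3,4] "plan" : (PP\N)\(NP/PP)
      [4,5] "which" : (PP\S)\PP
  [5,6] "idea" : S\PP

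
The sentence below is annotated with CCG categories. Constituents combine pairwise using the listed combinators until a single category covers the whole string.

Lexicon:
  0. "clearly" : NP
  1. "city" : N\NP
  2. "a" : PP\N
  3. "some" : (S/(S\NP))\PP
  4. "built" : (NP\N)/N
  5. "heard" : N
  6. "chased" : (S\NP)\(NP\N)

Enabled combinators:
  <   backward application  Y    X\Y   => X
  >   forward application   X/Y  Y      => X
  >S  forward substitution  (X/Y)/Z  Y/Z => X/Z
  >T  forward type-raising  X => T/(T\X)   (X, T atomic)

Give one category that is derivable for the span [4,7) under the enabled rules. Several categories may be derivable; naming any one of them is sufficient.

S\NP

[0,7] S   >
  [0,4] S/(S\NP)   <
    [0,3] PP   <
      [0,2] N   >
        [0,1] N/(N\NP)   >T
          [0,1] "clearly" : NP
        [1,2] "city" : N\NP
      [2,3] "a" : PP\N
    [3,4] "some" : (S/(S\NP))\PP
  [4,7] S\NP   <
    [4,6] NP\N   >
      [4,5] "built" : (NP\N)/N
      [5,6] "heard" : N
    [6,7] "chased" : (S\NP)\(NP\N)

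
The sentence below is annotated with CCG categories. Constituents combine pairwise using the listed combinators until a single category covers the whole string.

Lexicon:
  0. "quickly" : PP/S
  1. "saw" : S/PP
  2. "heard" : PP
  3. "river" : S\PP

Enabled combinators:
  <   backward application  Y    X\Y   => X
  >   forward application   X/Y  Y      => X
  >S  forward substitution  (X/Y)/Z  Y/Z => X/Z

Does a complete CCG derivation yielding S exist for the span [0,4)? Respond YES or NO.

YES

[0,4] S   <
  [0,3] PP   >
    [0,1] "quickly" : PP/S
    [1,3] S   >
      [1,2] "saw" : S/PP
      [2,3] "heard" : PP
  [3,4] "river" : S\PP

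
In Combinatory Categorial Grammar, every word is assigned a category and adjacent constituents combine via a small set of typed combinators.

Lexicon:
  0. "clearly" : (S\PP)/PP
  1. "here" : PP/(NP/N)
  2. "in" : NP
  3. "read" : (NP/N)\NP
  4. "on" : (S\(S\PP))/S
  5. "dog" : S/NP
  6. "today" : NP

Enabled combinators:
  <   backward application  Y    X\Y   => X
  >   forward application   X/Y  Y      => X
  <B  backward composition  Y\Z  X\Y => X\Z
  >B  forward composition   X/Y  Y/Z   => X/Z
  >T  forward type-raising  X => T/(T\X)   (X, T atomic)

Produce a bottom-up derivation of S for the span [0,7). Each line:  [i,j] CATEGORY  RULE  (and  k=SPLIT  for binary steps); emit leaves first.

[0,1] (S\PP)/PP  lex  "clearly"
[1,2] PP/(NP/N)  lex  "here"
[2,3] NP  lex  "in"
[3,4] (NP/N)\NP  lex  "read"
[2,4] NP/N  <  k=3
[1,4] PP  >  k=2
[0,4] S\PP  >  k=1
[4,5] (S\(S\PP))/S  lex  "on"
[5,6] S/NP  lex  "dog"
[6,7] NP  lex  "today"
[5,7] S  >  k=6
[4,7] S\(S\PP)  >  k=5
[0,7] S  <  k=4

[0,7] S   <
  [0,4] S\PP   >
    [0,1] "clearly" : (S\PP)/PP
    [1,4] PP   >
      [1,2] "here" : PP/(NP/N)
      [2,4] NP/N   <
        [2,3] "in" : NP
        [3,4] "read" : (NP/N)\NP
  [4,7] S\(S\PP)   >
    [4,5] "on" : (S\(S\PP))/S
    [5,7] S   >
      [5,6] "dog" : S/NP
      [6,7] "today" : NP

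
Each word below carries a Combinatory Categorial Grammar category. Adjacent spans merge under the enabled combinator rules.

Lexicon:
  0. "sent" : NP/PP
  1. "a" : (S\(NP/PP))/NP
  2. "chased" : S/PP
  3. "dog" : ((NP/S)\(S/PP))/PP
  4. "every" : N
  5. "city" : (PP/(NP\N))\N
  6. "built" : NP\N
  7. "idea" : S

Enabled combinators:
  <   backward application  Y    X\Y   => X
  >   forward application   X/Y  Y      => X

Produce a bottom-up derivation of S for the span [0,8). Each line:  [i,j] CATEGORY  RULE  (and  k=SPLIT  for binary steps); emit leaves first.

[0,8] S   <
  [0,1] "sent" : NP/PP
  [1,8] S\(NP/PP)   >
    [1,2] "a" : (S\(NP/PP))/NP
    [2,8] NP   >
      [2,7] NP/S   <
        [2,3] "chased" : S/PP
        [3,7] (NP/S)\(S/PP)   >
          [3,4] "dog" : ((NP/S)\(S/PP))/PP
          [4,7] PP   >
            [4,6] PP/(NP\N)   <
              [4,5] "every" : N
              [5,6] "city" : (PP/(NP\N))\N
            [6,7] "built" : NP\N
      [7,8] "idea" : S

[0,1] NP/PP  lex  "sent"
[1,2] (S\(NP/PP))/NP  lex  "a"
[2,3] S/PP  lex  "chased"
[3,4] ((NP/S)\(S/PP))/PP  lex  "dog"
[4,5] N  lex  "every"
[5,6] (PP/(NP\N))\N  lex  "city"
[4,6] PP/(NP\N)  <  k=5
[6,7] NP\N  lex  "built"
[4,7] PP  >  k=6
[3,7] (NP/S)\(S/PP)  >  k=4
[2,7] NP/S  <  k=3
[7,8] S  lex  "idea"
[2,8] NP  >  k=7
[1,8] S\(NP/PP)  >  k=2
[0,8] S  <  k=1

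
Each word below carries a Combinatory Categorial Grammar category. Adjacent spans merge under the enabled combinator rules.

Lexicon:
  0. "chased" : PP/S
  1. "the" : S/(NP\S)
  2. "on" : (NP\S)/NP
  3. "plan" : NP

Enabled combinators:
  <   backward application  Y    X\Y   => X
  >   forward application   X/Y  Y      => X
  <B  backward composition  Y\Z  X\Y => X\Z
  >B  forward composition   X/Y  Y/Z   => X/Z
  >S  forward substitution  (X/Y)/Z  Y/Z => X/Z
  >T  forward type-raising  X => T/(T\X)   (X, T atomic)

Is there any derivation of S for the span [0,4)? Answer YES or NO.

PP/S S/(NP\S) (NP\S)/NP NP
CKY chart[0,4] = {N/(N\PP), NP/(NP\PP), PP, PP/(NP\NP), PP/(PP\PP), PP/(S\S), S/(S\PP)}; S ∉ chart

NO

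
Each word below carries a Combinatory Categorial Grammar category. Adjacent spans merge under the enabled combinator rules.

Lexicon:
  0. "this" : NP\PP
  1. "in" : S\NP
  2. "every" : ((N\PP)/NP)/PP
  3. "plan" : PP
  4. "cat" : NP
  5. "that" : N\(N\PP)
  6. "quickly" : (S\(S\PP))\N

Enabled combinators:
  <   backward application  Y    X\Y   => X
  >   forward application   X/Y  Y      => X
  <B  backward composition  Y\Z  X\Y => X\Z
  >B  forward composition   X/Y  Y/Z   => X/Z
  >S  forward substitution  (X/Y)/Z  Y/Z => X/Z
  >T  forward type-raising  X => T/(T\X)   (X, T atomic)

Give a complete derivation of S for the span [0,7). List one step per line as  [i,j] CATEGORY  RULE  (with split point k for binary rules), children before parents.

[0,1] NP\PP  lex  "this"
[1,2] S\NP  lex  "in"
[0,2] S\PP  <B  k=1
[2,3] ((N\PP)/NP)/PP  lex  "every"
[3,4] PP  lex  "plan"
[2,4] (N\PP)/NP  >  k=3
[4,5] NP  lex  "cat"
[2,5] N\PP  >  k=4
[5,6] N\(N\PP)  lex  "that"
[2,6] N  <  k=5
[6,7] (S\(S\PP))\N  lex  "quickly"
[2,7] S\(S\PP)  <  k=6
[0,7] S  <  k=2

[0,7] S   <
  [0,2] S\PP   <B
    [0,1] "this" : NP\PP
    [1,2] "in" : S\NP
  [2,7] S\(S\PP)   <
    [2,6] N   <
      [2,5] N\PP   >
        [2,4] (N\PP)/NP   >
          [2,3] "every" : ((N\PP)/NP)/PP
          [3,4] "plan" : PP
        [4,5] "cat" : NP
      [5,6] "that" : N\(N\PP)
    [6,7] "quickly" : (S\(S\PP))\N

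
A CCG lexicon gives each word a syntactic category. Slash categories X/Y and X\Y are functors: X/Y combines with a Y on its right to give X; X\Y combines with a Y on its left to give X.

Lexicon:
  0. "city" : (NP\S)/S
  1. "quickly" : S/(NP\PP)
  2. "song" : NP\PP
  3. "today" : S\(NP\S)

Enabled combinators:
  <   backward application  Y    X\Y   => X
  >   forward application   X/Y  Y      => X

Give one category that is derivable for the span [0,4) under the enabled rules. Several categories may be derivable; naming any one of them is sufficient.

[0,4] S   <
  [0,3] NP\S   >
    [0,1] "city" : (NP\S)/S
    [1,3] S   >
      [1,2] "quickly" : S/(NP\PP)
      [2,3] "song" : NP\PP
  [3,4] "today" : S\(NP\S)

S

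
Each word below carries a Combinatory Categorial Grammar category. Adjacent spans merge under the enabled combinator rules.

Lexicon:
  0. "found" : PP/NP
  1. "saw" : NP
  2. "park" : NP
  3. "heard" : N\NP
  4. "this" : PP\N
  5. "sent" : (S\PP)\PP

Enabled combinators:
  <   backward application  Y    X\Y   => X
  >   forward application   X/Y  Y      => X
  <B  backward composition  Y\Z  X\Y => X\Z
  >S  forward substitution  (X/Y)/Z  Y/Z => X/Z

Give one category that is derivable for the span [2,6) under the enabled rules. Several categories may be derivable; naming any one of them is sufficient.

S\PP

[0,6] S   <
  [0,2] PP   >
    [0,1] "found" : PP/NP
    [1,2] "saw" : NP
  [2,6] S\PP   <
    [2,5] PP   <
      [2,3] "park" : NP
      [3,5] PP\NP   <B
        [3,4] "heard" : N\NP
        [4,5] "this" : PP\N
    [5,6] "sent" : (S\PP)\PP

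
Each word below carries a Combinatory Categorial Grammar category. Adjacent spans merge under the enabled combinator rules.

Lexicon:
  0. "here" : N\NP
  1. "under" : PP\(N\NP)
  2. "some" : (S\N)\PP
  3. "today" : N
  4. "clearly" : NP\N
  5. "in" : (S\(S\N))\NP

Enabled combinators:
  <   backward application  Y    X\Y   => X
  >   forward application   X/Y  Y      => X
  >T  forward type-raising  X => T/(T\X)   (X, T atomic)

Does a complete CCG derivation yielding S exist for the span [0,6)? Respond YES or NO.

YES

[0,6] S   <
  [0,3] S\N   <
    [0,2] PP   <
      [0,1] "here" : N\NP
      [1,2] "under" : PP\(N\NP)
    [2,3] "some" : (S\N)\PP
  [3,6] S\(S\N)   <
    [3,5] NP   <
      [3,4] "today" : N
      [4,5] "clearly" : NP\N
    [5,6] "in" : (S\(S\N))\NP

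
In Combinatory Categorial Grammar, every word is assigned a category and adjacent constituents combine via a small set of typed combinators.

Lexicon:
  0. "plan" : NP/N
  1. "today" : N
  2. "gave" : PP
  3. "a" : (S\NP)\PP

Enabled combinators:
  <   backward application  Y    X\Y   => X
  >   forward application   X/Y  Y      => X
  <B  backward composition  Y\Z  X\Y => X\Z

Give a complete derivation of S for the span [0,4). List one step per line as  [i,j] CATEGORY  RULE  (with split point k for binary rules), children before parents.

[0,4] S   <
  [0,2] NP   >
    [0,1] "plan" : NP/N
    [1,2] "today" : N
  [2,4] S\NP   <
    [2,3] "gave" : PP
    [3,4] "a" : (S\NP)\PP

[0,1] NP/N  lex  "plan"
[1,2] N  lex  "today"
[0,2] NP  >  k=1
[2,3] PP  lex  "gave"
[3,4] (S\NP)\PP  lex  "a"
[2,4] S\NP  <  k=3
[0,4] S  <  k=2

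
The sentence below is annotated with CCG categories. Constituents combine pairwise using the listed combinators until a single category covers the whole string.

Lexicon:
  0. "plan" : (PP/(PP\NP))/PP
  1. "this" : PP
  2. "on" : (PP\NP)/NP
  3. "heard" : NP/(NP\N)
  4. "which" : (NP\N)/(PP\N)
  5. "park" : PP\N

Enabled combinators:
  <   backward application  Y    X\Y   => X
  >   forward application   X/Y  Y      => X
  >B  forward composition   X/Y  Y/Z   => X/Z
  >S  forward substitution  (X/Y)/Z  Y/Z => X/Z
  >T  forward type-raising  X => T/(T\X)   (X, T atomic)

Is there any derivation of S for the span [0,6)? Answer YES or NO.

(PP/(PP\NP))/PP PP (PP\NP)/NP NP/(NP\N) (NP\N)/(PP\N) PP\N
CKY chart[0,6] = {N/(N\PP), NP/(NP\PP), PP, PP/(NP\NP), PP/(PP\PP), S/(S\PP)}; S ∉ chart

NO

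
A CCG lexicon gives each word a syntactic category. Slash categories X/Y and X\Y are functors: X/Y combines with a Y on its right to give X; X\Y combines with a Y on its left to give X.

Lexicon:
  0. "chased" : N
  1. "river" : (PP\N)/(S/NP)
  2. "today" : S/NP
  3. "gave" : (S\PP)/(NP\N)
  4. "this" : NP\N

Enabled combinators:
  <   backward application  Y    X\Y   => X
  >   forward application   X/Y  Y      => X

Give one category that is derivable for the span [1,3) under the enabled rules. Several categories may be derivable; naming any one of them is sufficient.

PP\N

[0,5] S   <
  [0,3] PP   <
    [0,1] "chased" : N
    [1,3] PP\N   >
      [1,2] "river" : (PP\N)/(S/NP)
      [2,3] "today" : S/NP
  [3,5] S\PP   >
    [3,4] "gave" : (S\PP)/(NP\N)
    [4,5] "this" : NP\N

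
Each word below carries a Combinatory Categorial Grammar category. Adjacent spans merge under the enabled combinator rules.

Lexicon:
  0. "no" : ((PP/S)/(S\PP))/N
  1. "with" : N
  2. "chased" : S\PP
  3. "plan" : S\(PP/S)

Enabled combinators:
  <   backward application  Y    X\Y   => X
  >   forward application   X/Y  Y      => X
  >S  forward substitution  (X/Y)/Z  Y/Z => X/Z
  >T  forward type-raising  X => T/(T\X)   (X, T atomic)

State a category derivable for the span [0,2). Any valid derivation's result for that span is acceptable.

[0,4] S   <
  [0,3] PP/S   >
    [0,2] (PP/S)/(S\PP)   >
      [0,1] "no" : ((PP/S)/(S\PP))/N
      [1,2] "with" : N
    [2,3] "chased" : S\PP
  [3,4] "plan" : S\(PP/S)

(PP/S)/(S\PP)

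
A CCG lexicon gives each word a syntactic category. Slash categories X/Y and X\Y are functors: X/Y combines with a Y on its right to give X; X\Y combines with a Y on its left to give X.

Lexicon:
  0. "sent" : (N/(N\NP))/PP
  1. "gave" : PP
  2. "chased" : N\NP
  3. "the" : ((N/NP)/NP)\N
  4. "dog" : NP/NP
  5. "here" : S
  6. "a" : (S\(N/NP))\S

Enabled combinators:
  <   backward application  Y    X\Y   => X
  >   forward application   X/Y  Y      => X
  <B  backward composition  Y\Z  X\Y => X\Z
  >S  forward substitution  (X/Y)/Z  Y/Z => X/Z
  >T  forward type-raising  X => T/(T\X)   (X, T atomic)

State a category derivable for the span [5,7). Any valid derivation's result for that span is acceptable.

[0,7] S   <
  [0,5] N/NP   >S
    [0,4] (N/NP)/NP   <
      [0,3] N   >
        [0,2] N/(N\NP)   >
          [0,1] "sent" : (N/(N\NP))/PP
          [1,2] "gave" : PP
        [2,3] "chased" : N\NP
      [3,4] "the" : ((N/NP)/NP)\N
    [4,5] "dog" : NP/NP
  [5,7] S\(N/NP)   <
    [5,6] "here" : S
    [6,7] "a" : (S\(N/NP))\S

S\(N/NP)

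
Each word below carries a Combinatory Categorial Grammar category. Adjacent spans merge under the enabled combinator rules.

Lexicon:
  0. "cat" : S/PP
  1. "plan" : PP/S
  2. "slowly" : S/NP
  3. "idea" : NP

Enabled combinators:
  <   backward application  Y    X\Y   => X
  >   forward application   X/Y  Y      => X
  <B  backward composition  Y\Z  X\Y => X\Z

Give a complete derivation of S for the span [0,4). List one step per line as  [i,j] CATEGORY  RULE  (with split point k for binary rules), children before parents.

[0,4] S   >
  [0,1] "cat" : S/PP
  [1,4] PP   >
    [1,2] "plan" : PP/S
    [2,4] S   >
      [2,3] "slowly" : S/NP
      [3,4] "idea" : NP

[0,1] S/PP  lex  "cat"
[1,2] PP/S  lex  "plan"
[2,3] S/NP  lex  "slowly"
[3,4] NP  lex  "idea"
[2,4] S  >  k=3
[1,4] PP  >  k=2
[0,4] S  >  k=1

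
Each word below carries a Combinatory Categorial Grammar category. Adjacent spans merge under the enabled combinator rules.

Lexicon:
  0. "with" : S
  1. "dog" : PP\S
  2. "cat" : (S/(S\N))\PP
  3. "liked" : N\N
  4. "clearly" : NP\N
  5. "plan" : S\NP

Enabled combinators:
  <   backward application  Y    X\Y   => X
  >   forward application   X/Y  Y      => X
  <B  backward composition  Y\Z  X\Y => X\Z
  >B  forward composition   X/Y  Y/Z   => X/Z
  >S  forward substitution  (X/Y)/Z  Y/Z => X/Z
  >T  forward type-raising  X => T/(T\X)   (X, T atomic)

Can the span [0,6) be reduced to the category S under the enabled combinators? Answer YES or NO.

[0,6] S   >
  [0,3] S/(S\N)   <
    [0,2] PP   <
      [0,1] "with" : S
      [1,2] "dog" : PP\S
    [2,3] "cat" : (S/(S\N))\PP
  [3,6] S\N   <B
    [3,4] "liked" : N\N
    [4,6] S\N   <B
      [4,5] "clearly" : NP\N
      [5,6] "plan" : S\NP

YES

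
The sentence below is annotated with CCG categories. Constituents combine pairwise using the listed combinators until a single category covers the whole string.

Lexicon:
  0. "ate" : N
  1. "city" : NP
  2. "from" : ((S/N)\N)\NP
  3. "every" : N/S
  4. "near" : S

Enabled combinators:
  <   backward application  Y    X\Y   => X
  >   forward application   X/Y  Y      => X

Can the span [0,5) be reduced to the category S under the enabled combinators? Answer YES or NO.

YES

[0,5] S   >
  [0,3] S/N   <
    [0,1] "ate" : N
    [1,3] (S/N)\N   <
      [1,2] "city" : NP
      [2,3] "from" : ((S/N)\N)\NP
  [3,5] N   >
    [3,4] "every" : N/S
    [4,5] "near" : S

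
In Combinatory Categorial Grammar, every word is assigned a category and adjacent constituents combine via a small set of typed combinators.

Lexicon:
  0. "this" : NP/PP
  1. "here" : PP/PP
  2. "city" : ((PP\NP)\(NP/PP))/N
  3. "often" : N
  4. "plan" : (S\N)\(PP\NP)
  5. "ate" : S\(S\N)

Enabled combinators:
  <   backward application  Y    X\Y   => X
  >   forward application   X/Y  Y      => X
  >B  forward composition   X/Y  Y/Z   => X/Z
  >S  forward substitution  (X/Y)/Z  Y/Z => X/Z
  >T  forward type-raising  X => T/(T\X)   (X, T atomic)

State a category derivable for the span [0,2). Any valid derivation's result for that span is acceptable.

NP/PP

[0,6] S   <
  [0,5] S\N   <
    [0,4] PP\NP   <
      [0,2] NP/PP   >B
        [0,1] "this" : NP/PP
        [1,2] "here" : PP/PP
      [2,4] (PP\NP)\(NP/PP)   >
        [2,3] "city" : ((PP\NP)\(NP/PP))/N
        [3,4] "often" : N
    [4,5] "plan" : (S\N)\(PP\NP)
  [5,6] "ate" : S\(S\N)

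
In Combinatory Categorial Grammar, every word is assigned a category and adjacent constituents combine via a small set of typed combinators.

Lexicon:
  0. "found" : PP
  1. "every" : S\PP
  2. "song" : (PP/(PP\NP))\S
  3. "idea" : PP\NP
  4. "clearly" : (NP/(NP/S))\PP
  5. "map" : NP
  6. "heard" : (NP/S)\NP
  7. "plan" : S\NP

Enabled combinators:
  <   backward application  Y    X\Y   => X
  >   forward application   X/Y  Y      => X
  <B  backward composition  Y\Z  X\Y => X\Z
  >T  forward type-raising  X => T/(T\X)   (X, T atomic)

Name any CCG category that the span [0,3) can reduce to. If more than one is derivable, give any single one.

PP/(PP\NP)

[0,8] S   <
  [0,7] NP   >
    [0,5] NP/(NP/S)   <
      [0,4] PP   >
        [0,3] PP/(PP\NP)   <
          [0,2] S   <
            [0,1] "found" : PP
            [1,2] "every" : S\PP
          [2,3] "song" : (PP/(PP\NP))\S
        [3,4] "idea" : PP\NP
      [4,5] "clearly" : (NP/(NP/S))\PP
    [5,7] NP/S   <
      [5,6] "map" : NP
      [6,7] "heard" : (NP/S)\NP
  [7,8] "plan" : S\NP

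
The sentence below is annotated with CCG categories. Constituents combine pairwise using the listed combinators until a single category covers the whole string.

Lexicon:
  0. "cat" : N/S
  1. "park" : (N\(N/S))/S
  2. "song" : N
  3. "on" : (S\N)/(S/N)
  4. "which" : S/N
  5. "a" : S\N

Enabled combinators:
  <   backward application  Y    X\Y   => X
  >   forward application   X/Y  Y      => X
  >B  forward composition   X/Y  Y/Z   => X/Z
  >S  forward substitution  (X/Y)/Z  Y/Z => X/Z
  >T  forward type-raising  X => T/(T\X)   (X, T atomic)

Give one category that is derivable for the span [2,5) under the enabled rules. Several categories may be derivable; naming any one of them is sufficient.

[0,6] S   <
  [0,5] N   <
    [0,1] "cat" : N/S
    [1,5] N\(N/S)   >
      [1,2] "park" : (N\(N/S))/S
      [2,5] S   <
        [2,3] "song" : N
        [3,5] S\N   >
          [3,4] "on" : (S\N)/(S/N)
          [4,5] "which" : S/N
  [5,6] "a" : S\N

S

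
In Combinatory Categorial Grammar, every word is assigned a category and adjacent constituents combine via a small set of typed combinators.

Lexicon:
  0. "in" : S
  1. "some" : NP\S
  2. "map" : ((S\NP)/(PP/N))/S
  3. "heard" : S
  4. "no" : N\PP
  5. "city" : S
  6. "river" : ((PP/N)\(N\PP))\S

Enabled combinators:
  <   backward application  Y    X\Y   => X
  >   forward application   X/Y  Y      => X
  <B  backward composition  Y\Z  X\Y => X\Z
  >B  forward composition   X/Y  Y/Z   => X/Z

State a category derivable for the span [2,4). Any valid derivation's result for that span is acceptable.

(S\NP)/(PP/N)

[0,7] S   <
  [0,2] NP   <
    [0,1] "in" : S
    [1,2] "some" : NP\S
  [2,7] S\NP   >
    [2,4] (S\NP)/(PP/N)   >
      [2,3] "map" : ((S\NP)/(PP/N))/S
      [3,4] "heard" : S
    [4,7] PP/N   <
      [4,5] "no" : N\PP
      [5,7] (PP/N)\(N\PP)   <
        [5,6] "city" : S
        [6,7] "river" : ((PP/N)\(N\PP))\S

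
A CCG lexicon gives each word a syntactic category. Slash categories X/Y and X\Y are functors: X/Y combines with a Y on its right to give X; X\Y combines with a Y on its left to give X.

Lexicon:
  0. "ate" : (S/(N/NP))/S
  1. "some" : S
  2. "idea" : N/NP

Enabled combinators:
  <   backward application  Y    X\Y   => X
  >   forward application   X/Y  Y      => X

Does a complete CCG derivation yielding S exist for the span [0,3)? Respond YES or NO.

YES

[0,3] S   >
  [0,2] S/(N/NP)   >
    [0,1] "ate" : (S/(N/NP))/S
    [1,2] "some" : S
  [2,3] "idea" : N/NP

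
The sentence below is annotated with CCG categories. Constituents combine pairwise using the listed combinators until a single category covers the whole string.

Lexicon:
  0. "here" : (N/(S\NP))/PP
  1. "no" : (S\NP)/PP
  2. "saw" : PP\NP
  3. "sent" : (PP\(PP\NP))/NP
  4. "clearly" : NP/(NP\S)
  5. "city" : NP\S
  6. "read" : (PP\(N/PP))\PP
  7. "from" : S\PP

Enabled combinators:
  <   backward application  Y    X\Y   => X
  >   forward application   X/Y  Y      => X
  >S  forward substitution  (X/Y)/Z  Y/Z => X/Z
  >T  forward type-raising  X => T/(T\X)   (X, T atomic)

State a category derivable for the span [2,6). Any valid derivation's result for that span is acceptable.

[0,8] S   <
  [0,7] PP   <
    [0,2] N/PP   >S
      [0,1] "here" : (N/(S\NP))/PP
      [1,2] "no" : (S\NP)/PP
    [2,7] PP\(N/PP)   <
      [2,6] PP   <
        [2,3] "saw" : PP\NP
        [3,6] PP\(PP\NP)   >
          [3,4] "sent" : (PP\(PP\NP))/NP
          [4,6] NP   >
            [4,5] "clearly" : NP/(NP\S)
            [5,6] "city" : NP\S
      [6,7] "read" : (PP\(N/PP))\PP
  [7,8] "from" : S\PP

PP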